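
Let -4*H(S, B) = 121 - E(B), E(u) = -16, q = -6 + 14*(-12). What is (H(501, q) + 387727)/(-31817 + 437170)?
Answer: 1550771/1621412 ≈ 0.95643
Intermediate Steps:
q = -174 (q = -6 - 168 = -174)
H(S, B) = -137/4 (H(S, B) = -(121 - 1*(-16))/4 = -(121 + 16)/4 = -¼*137 = -137/4)
(H(501, q) + 387727)/(-31817 + 437170) = (-137/4 + 387727)/(-31817 + 437170) = (1550771/4)/405353 = (1550771/4)*(1/405353) = 1550771/1621412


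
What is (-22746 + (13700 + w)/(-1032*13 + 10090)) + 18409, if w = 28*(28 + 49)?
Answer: -7220359/1663 ≈ -4341.8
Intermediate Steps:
w = 2156 (w = 28*77 = 2156)
(-22746 + (13700 + w)/(-1032*13 + 10090)) + 18409 = (-22746 + (13700 + 2156)/(-1032*13 + 10090)) + 18409 = (-22746 + 15856/(-13416 + 10090)) + 18409 = (-22746 + 15856/(-3326)) + 18409 = (-22746 + 15856*(-1/3326)) + 18409 = (-22746 - 7928/1663) + 18409 = -37834526/1663 + 18409 = -7220359/1663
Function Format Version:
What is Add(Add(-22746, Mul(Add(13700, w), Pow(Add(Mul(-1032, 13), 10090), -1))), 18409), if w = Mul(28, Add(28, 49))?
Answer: Rational(-7220359, 1663) ≈ -4341.8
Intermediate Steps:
w = 2156 (w = Mul(28, 77) = 2156)
Add(Add(-22746, Mul(Add(13700, w), Pow(Add(Mul(-1032, 13), 10090), -1))), 18409) = Add(Add(-22746, Mul(Add(13700, 2156), Pow(Add(Mul(-1032, 13), 10090), -1))), 18409) = Add(Add(-22746, Mul(15856, Pow(Add(-13416, 10090), -1))), 18409) = Add(Add(-22746, Mul(15856, Pow(-3326, -1))), 18409) = Add(Add(-22746, Mul(15856, Rational(-1, 3326))), 18409) = Add(Add(-22746, Rational(-7928, 1663)), 18409) = Add(Rational(-37834526, 1663), 18409) = Rational(-7220359, 1663)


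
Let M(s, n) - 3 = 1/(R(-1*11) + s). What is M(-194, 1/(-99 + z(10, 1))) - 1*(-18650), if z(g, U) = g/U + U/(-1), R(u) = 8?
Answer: 3469457/186 ≈ 18653.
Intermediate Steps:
z(g, U) = -U + g/U (z(g, U) = g/U + U*(-1) = g/U - U = -U + g/U)
M(s, n) = 3 + 1/(8 + s)
M(-194, 1/(-99 + z(10, 1))) - 1*(-18650) = (25 + 3*(-194))/(8 - 194) - 1*(-18650) = (25 - 582)/(-186) + 18650 = -1/186*(-557) + 18650 = 557/186 + 18650 = 3469457/186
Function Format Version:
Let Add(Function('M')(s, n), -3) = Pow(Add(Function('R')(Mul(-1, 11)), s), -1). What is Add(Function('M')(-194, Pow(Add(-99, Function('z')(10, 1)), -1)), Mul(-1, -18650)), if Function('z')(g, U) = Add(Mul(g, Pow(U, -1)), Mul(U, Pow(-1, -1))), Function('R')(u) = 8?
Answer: Rational(3469457, 186) ≈ 18653.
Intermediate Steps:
Function('z')(g, U) = Add(Mul(-1, U), Mul(g, Pow(U, -1))) (Function('z')(g, U) = Add(Mul(g, Pow(U, -1)), Mul(U, -1)) = Add(Mul(g, Pow(U, -1)), Mul(-1, U)) = Add(Mul(-1, U), Mul(g, Pow(U, -1))))
Function('M')(s, n) = Add(3, Pow(Add(8, s), -1))
Add(Function('M')(-194, Pow(Add(-99, Function('z')(10, 1)), -1)), Mul(-1, -18650)) = Add(Mul(Pow(Add(8, -194), -1), Add(25, Mul(3, -194))), Mul(-1, -18650)) = Add(Mul(Pow(-186, -1), Add(25, -582)), 18650) = Add(Mul(Rational(-1, 186), -557), 18650) = Add(Rational(557, 186), 18650) = Rational(3469457, 186)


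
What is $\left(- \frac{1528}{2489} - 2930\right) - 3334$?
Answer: $- \frac{15592624}{2489} \approx -6264.6$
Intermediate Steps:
$\left(- \frac{1528}{2489} - 2930\right) - 3334 = - \frac{7294298}{2489} - 3334 = - \frac{15592624}{2489}$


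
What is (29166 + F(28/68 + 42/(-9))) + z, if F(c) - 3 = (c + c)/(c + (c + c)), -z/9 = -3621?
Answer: 185276/3 ≈ 61759.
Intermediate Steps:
z = 32589 (z = -9*(-3621) = 32589)
F(c) = 11/3 (F(c) = 3 + (c + c)/(c + (c + c)) = 3 + (2*c)/(c + 2*c) = 3 + (2*c)/((3*c)) = 3 + (2*c)*(1/(3*c)) = 3 + ⅔ = 11/3)
(29166 + F(28/68 + 42/(-9))) + z = (29166 + 11/3) + 32589 = 87509/3 + 32589 = 185276/3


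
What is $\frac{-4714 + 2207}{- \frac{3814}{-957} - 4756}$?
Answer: $\frac{2399199}{4547678} \approx 0.52757$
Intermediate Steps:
$\frac{-4714 + 2207}{- \frac{3814}{-957} - 4756} = - \frac{2507}{\left(-3814\right) \left(- \frac{1}{957}\right) - 4756} = - \frac{2507}{\frac{3814}{957} - 4756} = - \frac{2507}{- \frac{4547678}{957}} = \left(-2507\right) \left(- \frac{957}{4547678}\right) = \frac{2399199}{4547678}$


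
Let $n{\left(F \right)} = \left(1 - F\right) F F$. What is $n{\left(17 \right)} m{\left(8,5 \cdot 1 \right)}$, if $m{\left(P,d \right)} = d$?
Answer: $-23120$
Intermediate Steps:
$n{\left(F \right)} = F^{2} \left(1 - F\right)$ ($n{\left(F \right)} = F \left(1 - F\right) F = F^{2} \left(1 - F\right)$)
$n{\left(17 \right)} m{\left(8,5 \cdot 1 \right)} = 17^{2} \left(1 - 17\right) 5 \cdot 1 = 289 \left(1 - 17\right) 5 = 289 \left(-16\right) 5 = \left(-4624\right) 5 = -23120$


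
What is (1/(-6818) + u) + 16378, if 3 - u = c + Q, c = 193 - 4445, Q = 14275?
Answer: 43348843/6818 ≈ 6358.0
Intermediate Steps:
c = -4252
u = -10020 (u = 3 - (-4252 + 14275) = 3 - 1*10023 = 3 - 10023 = -10020)
(1/(-6818) + u) + 16378 = (1/(-6818) - 10020) + 16378 = (-1/6818 - 10020) + 16378 = -68316361/6818 + 16378 = 43348843/6818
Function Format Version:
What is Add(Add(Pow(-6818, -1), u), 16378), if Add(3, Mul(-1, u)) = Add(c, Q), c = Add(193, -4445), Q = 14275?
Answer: Rational(43348843, 6818) ≈ 6358.0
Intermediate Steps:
c = -4252
u = -10020 (u = Add(3, Mul(-1, Add(-4252, 14275))) = Add(3, Mul(-1, 10023)) = Add(3, -10023) = -10020)
Add(Add(Pow(-6818, -1), u), 16378) = Add(Add(Pow(-6818, -1), -10020), 16378) = Add(Add(Rational(-1, 6818), -10020), 16378) = Add(Rational(-68316361, 6818), 16378) = Rational(43348843, 6818)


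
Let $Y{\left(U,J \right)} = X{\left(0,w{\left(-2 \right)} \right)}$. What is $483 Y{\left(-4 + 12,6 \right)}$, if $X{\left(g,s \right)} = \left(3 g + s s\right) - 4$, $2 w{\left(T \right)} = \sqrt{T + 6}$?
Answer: $-1449$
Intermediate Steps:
$w{\left(T \right)} = \frac{\sqrt{6 + T}}{2}$ ($w{\left(T \right)} = \frac{\sqrt{T + 6}}{2} = \frac{\sqrt{6 + T}}{2}$)
$X{\left(g,s \right)} = -4 + s^{2} + 3 g$ ($X{\left(g,s \right)} = \left(3 g + s^{2}\right) - 4 = \left(s^{2} + 3 g\right) - 4 = -4 + s^{2} + 3 g$)
$Y{\left(U,J \right)} = -3$ ($Y{\left(U,J \right)} = -4 + \left(\frac{\sqrt{6 - 2}}{2}\right)^{2} + 3 \cdot 0 = -4 + \left(\frac{\sqrt{4}}{2}\right)^{2} + 0 = -4 + \left(\frac{1}{2} \cdot 2\right)^{2} + 0 = -4 + 1^{2} + 0 = -4 + 1 + 0 = -3$)
$483 Y{\left(-4 + 12,6 \right)} = 483 \left(-3\right) = -1449$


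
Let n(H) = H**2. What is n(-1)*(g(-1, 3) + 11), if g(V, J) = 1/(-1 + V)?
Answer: 21/2 ≈ 10.500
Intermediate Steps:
n(-1)*(g(-1, 3) + 11) = (-1)**2*(1/(-1 - 1) + 11) = 1*(1/(-2) + 11) = 1*(-1/2 + 11) = 1*(21/2) = 21/2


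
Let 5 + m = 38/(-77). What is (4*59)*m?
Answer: -99828/77 ≈ -1296.5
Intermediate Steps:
m = -423/77 (m = -5 + 38/(-77) = -5 + 38*(-1/77) = -5 - 38/77 = -423/77 ≈ -5.4935)
(4*59)*m = (4*59)*(-423/77) = 236*(-423/77) = -99828/77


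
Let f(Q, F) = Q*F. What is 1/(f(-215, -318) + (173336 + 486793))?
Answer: 1/728499 ≈ 1.3727e-6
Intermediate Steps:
f(Q, F) = F*Q
1/(f(-215, -318) + (173336 + 486793)) = 1/(-318*(-215) + (173336 + 486793)) = 1/(68370 + 660129) = 1/728499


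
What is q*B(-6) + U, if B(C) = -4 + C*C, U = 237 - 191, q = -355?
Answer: -11314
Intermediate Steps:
U = 46
B(C) = -4 + C²
q*B(-6) + U = -355*(-4 + (-6)²) + 46 = -355*(-4 + 36) + 46 = -355*32 + 46 = -11360 + 46 = -11314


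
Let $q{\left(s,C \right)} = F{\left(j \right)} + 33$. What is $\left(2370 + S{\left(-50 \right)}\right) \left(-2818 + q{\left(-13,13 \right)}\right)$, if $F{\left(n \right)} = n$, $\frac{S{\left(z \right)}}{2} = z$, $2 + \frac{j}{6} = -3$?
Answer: $-6390050$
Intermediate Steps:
$j = -30$ ($j = -12 + 6 \left(-3\right) = -12 - 18 = -30$)
$S{\left(z \right)} = 2 z$
$q{\left(s,C \right)} = 3$ ($q{\left(s,C \right)} = -30 + 33 = 3$)
$\left(2370 + S{\left(-50 \right)}\right) \left(-2818 + q{\left(-13,13 \right)}\right) = \left(2370 + 2 \left(-50\right)\right) \left(-2818 + 3\right) = \left(2370 - 100\right) \left(-2815\right) = 2270 \left(-2815\right) = -6390050$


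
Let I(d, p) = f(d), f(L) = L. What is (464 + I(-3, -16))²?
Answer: 212521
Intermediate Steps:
I(d, p) = d
(464 + I(-3, -16))² = (464 - 3)² = 461² = 212521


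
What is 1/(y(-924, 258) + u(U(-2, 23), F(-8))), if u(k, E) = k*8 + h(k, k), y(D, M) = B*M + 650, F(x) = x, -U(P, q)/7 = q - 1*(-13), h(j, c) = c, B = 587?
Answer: 1/149828 ≈ 6.6743e-6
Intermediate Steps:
U(P, q) = -91 - 7*q (U(P, q) = -7*(q - 1*(-13)) = -7*(q + 13) = -7*(13 + q) = -91 - 7*q)
y(D, M) = 650 + 587*M (y(D, M) = 587*M + 650 = 650 + 587*M)
u(k, E) = 9*k (u(k, E) = k*8 + k = 8*k + k = 9*k)
1/(y(-924, 258) + u(U(-2, 23), F(-8))) = 1/((650 + 587*258) + 9*(-91 - 7*23)) = 1/((650 + 151446) + 9*(-91 - 161)) = 1/(152096 + 9*(-252)) = 1/(152096 - 2268) = 1/149828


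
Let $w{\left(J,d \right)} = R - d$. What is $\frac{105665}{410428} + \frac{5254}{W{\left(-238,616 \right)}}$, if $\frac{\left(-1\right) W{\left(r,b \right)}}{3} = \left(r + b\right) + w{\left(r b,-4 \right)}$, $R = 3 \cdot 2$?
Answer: $- \frac{508348663}{119434548} \approx -4.2563$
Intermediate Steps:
$R = 6$
$w{\left(J,d \right)} = 6 - d$
$W{\left(r,b \right)} = -30 - 3 b - 3 r$ ($W{\left(r,b \right)} = - 3 \left(\left(r + b\right) + \left(6 - -4\right)\right) = - 3 \left(\left(b + r\right) + \left(6 + 4\right)\right) = - 3 \left(\left(b + r\right) + 10\right) = - 3 \left(10 + b + r\right) = -30 - 3 b - 3 r$)
$\frac{105665}{410428} + \frac{5254}{W{\left(-238,616 \right)}} = \frac{105665}{410428} + \frac{5254}{-30 - 1848 - -714} = 105665 \cdot \frac{1}{410428} + \frac{5254}{-30 - 1848 + 714} = \frac{105665}{410428} + \frac{5254}{-1164} = \frac{105665}{410428} + 5254 \left(- \frac{1}{1164}\right) = \frac{105665}{410428} - \frac{2627}{582} = - \frac{508348663}{119434548}$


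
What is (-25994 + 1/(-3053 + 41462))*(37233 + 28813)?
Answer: -65940560533070/38409 ≈ -1.7168e+9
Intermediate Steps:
(-25994 + 1/(-3053 + 41462))*(37233 + 28813) = (-25994 + 1/38409)*66046 = -998403545/38409*66046 = -65940560533070/38409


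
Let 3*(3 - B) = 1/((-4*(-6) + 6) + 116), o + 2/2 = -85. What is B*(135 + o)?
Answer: 64337/438 ≈ 146.89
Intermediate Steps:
o = -86 (o = -1 - 85 = -86)
B = 1313/438 (B = 3 - 1/(3*((-4*(-6) + 6) + 116)) = 3 - 1/(3*((24 + 6) + 116)) = 3 - 1/(3*(30 + 116)) = 3 - ⅓/146 = 3 - ⅓*1/146 = 3 - 1/438 = 1313/438 ≈ 2.9977)
B*(135 + o) = 1313*(135 - 86)/438 = (1313/438)*49 = 64337/438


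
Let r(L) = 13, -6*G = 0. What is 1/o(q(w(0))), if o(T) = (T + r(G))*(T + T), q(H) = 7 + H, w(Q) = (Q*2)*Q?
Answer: 1/280 ≈ 0.0035714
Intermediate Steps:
G = 0 (G = -⅙*0 = 0)
w(Q) = 2*Q² (w(Q) = (2*Q)*Q = 2*Q²)
o(T) = 2*T*(13 + T) (o(T) = (T + 13)*(T + T) = (13 + T)*(2*T) = 2*T*(13 + T))
1/o(q(w(0))) = 1/(2*(7 + 2*0²)*(13 + (7 + 2*0²))) = 1/(2*(7 + 2*0)*(13 + (7 + 2*0))) = 1/(2*(7 + 0)*(13 + (7 + 0))) = 1/(2*7*(13 + 7)) = 1/(2*7*20) = 1/280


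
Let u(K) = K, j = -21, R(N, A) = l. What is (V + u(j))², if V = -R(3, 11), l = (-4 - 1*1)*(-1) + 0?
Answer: 676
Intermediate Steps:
l = 5 (l = (-4 - 1)*(-1) + 0 = -5*(-1) + 0 = 5 + 0 = 5)
R(N, A) = 5
V = -5 (V = -1*5 = -5)
(V + u(j))² = (-5 - 21)² = (-26)² = 676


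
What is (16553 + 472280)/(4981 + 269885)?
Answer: 488833/274866 ≈ 1.7784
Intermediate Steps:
(16553 + 472280)/(4981 + 269885) = 488833/274866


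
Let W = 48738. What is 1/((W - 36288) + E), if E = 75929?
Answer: 1/88379 ≈ 1.1315e-5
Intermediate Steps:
1/((W - 36288) + E) = 1/((48738 - 36288) + 75929) = 1/(12450 + 75929) = 1/88379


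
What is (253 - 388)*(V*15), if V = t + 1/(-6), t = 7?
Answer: -27675/2 ≈ -13838.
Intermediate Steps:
V = 41/6 (V = 7 + 1/(-6) = 7 - ⅙ = 41/6 ≈ 6.8333)
(253 - 388)*(V*15) = (253 - 388)*((41/6)*15) = -135*205/2 = -27675/2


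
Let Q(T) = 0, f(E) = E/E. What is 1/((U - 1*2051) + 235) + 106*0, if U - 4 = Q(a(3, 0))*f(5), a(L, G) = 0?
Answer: -1/1812 ≈ -0.00055188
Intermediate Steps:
f(E) = 1
U = 4 (U = 4 + 0*1 = 4 + 0 = 4)
1/((U - 1*2051) + 235) + 106*0 = 1/((4 - 1*2051) + 235) + 106*0 = 1/((4 - 2051) + 235) + 0 = 1/(-2047 + 235) + 0 = 1/(-1812) + 0 = -1/1812 + 0 = -1/1812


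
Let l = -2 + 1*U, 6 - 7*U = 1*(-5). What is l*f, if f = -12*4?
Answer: 144/7 ≈ 20.571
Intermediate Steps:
U = 11/7 (U = 6/7 - (-5)/7 = 6/7 - ⅐*(-5) = 6/7 + 5/7 = 11/7 ≈ 1.5714)
l = -3/7 (l = -2 + 1*(11/7) = -2 + 11/7 = -3/7 ≈ -0.42857)
f = -48
l*f = -3/7*(-48) = 144/7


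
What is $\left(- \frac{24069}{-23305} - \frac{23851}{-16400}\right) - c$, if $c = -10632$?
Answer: $\frac{812904448631}{76440400} \approx 10634.0$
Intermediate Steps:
$\left(- \frac{24069}{-23305} - \frac{23851}{-16400}\right) - c = \left(- \frac{24069}{-23305} - \frac{23851}{-16400}\right) - -10632 = \left(\left(-24069\right) \left(- \frac{1}{23305}\right) - - \frac{23851}{16400}\right) + 10632 = \left(\frac{24069}{23305} + \frac{23851}{16400}\right) + 10632 = \frac{190115831}{76440400} + 10632 = \frac{812904448631}{76440400}$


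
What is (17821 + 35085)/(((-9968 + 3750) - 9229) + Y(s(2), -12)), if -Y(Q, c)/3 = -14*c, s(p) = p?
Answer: -52906/15951 ≈ -3.3168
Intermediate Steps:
Y(Q, c) = 42*c (Y(Q, c) = -(-42)*c = 42*c)
(17821 + 35085)/(((-9968 + 3750) - 9229) + Y(s(2), -12)) = (17821 + 35085)/(((-9968 + 3750) - 9229) + 42*(-12)) = 52906/((-6218 - 9229) - 504) = 52906/(-15447 - 504) = 52906/(-15951) = 52906*(-1/15951) = -52906/15951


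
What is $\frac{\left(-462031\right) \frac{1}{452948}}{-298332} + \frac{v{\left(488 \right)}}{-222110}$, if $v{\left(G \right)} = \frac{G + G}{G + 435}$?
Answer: $- \frac{18582977728453}{13851219240683501040} \approx -1.3416 \cdot 10^{-6}$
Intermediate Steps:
$v{\left(G \right)} = \frac{2 G}{435 + G}$
$\frac{\left(-462031\right) \frac{1}{452948}}{-298332} + \frac{v{\left(488 \right)}}{-222110} = \frac{\left(-462031\right) \frac{1}{452948}}{-298332} + \frac{2 \cdot 488 \frac{1}{435 + 488}}{-222110} = \left(-462031\right) \frac{1}{452948} \left(- \frac{1}{298332}\right) + 2 \cdot 488 \cdot \frac{1}{923} \left(- \frac{1}{222110}\right) = \left(- \frac{462031}{452948}\right) \left(- \frac{1}{298332}\right) + 2 \cdot 488 \cdot \frac{1}{923} \left(- \frac{1}{222110}\right) = \frac{462031}{135128882736} + \frac{976}{923} \left(- \frac{1}{222110}\right) = \frac{462031}{135128882736} - \frac{488}{102503765} = - \frac{18582977728453}{13851219240683501040}$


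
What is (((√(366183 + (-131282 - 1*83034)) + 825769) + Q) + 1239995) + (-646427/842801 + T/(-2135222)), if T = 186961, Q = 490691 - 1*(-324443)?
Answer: 5184368115589956601/1799567236822 + √151867 ≈ 2.8813e+6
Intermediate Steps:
Q = 815134 (Q = 490691 + 324443 = 815134)
(((√(366183 + (-131282 - 1*83034)) + 825769) + Q) + 1239995) + (-646427/842801 + T/(-2135222)) = (((√(366183 + (-131282 - 1*83034)) + 825769) + 815134) + 1239995) + (-646427/842801 + 186961/(-2135222)) = (((√(366183 + (-131282 - 83034)) + 825769) + 815134) + 1239995) + (-646427*1/842801 + 186961*(-1/2135222)) = (((√(366183 - 214316) + 825769) + 815134) + 1239995) + (-646427/842801 - 186961/2135222) = (((√151867 + 825769) + 815134) + 1239995) - 1537836069555/1799567236822 = (((825769 + √151867) + 815134) + 1239995) - 1537836069555/1799567236822 = ((1640903 + √151867) + 1239995) - 1537836069555/1799567236822 = (2880898 + √151867) - 1537836069555/1799567236822 = 5184368115589956601/1799567236822 + √151867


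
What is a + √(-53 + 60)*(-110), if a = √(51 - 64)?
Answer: -110*√7 + I*√13 ≈ -291.03 + 3.6056*I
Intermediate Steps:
a = I*√13 (a = √(-13) = I*√13 ≈ 3.6056*I)
a + √(-53 + 60)*(-110) = I*√13 + √(-53 + 60)*(-110) = I*√13 + √7*(-110) = I*√13 - 110*√7 = -110*√7 + I*√13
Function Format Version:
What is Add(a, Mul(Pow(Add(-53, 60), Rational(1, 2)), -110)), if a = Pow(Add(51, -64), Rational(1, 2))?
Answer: Add(Mul(-110, Pow(7, Rational(1, 2))), Mul(I, Pow(13, Rational(1, 2)))) ≈ Add(-291.03, Mul(3.6056, I))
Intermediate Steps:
a = Mul(I, Pow(13, Rational(1, 2))) (a = Pow(-13, Rational(1, 2)) = Mul(I, Pow(13, Rational(1, 2))) ≈ Mul(3.6056, I))
Add(a, Mul(Pow(Add(-53, 60), Rational(1, 2)), -110)) = Add(Mul(I, Pow(13, Rational(1, 2))), Mul(Pow(Add(-53, 60), Rational(1, 2)), -110)) = Add(Mul(I, Pow(13, Rational(1, 2))), Mul(Pow(7, Rational(1, 2)), -110)) = Add(Mul(I, Pow(13, Rational(1, 2))), Mul(-110, Pow(7, Rational(1, 2)))) = Add(Mul(-110, Pow(7, Rational(1, 2))), Mul(I, Pow(13, Rational(1, 2))))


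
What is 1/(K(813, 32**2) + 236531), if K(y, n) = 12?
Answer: 1/236543 ≈ 4.2276e-6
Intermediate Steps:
1/(K(813, 32**2) + 236531) = 1/(12 + 236531) = 1/236543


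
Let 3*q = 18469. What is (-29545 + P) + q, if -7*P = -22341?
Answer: -424139/21 ≈ -20197.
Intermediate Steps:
P = 22341/7 (P = -⅐*(-22341) = 22341/7 ≈ 3191.6)
q = 18469/3 (q = (⅓)*18469 = 18469/3 ≈ 6156.3)
(-29545 + P) + q = (-29545 + 22341/7) + 18469/3 = -184474/7 + 18469/3 = -424139/21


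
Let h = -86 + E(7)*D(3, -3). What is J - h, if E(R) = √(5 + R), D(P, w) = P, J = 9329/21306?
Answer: 1841645/21306 - 6*√3 ≈ 76.046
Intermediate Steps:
J = 9329/21306 (J = 9329*(1/21306) = 9329/21306 ≈ 0.43786)
h = -86 + 6*√3 (h = -86 + √(5 + 7)*3 = -86 + √12*3 = -86 + (2*√3)*3 = -86 + 6*√3 ≈ -75.608)
J - h = 9329/21306 - (-86 + 6*√3) = 9329/21306 + (86 - 6*√3) = 1841645/21306 - 6*√3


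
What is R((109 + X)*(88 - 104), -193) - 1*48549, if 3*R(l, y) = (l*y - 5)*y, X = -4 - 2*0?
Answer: -62723002/3 ≈ -2.0908e+7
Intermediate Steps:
X = -4 (X = -4 + 0 = -4)
R(l, y) = y*(-5 + l*y)/3 (R(l, y) = ((l*y - 5)*y)/3 = ((-5 + l*y)*y)/3 = (y*(-5 + l*y))/3 = y*(-5 + l*y)/3)
R((109 + X)*(88 - 104), -193) - 1*48549 = (⅓)*(-193)*(-5 + ((109 - 4)*(88 - 104))*(-193)) - 1*48549 = (⅓)*(-193)*(-5 + (105*(-16))*(-193)) - 48549 = (⅓)*(-193)*(-5 - 1680*(-193)) - 48549 = (⅓)*(-193)*(-5 + 324240) - 48549 = (⅓)*(-193)*324235 - 48549 = -62577355/3 - 48549 = -62723002/3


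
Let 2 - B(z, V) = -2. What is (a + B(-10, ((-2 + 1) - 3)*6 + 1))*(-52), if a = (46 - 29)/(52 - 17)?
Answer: -8164/35 ≈ -233.26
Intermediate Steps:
a = 17/35 ≈ 0.48571
B(z, V) = 4 (B(z, V) = 2 - 1*(-2) = 2 + 2 = 4)
(a + B(-10, ((-2 + 1) - 3)*6 + 1))*(-52) = (17/35 + 4)*(-52) = (157/35)*(-52) = -8164/35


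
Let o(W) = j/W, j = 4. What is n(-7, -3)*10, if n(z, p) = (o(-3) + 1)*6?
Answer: -20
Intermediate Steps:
o(W) = 4/W
n(z, p) = -2 (n(z, p) = (4/(-3) + 1)*6 = (4*(-⅓) + 1)*6 = (-4/3 + 1)*6 = -⅓*6 = -2)
n(-7, -3)*10 = -2*10 = -20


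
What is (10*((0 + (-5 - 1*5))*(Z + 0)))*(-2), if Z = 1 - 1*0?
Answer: 200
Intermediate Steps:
Z = 1 (Z = 1 + 0 = 1)
(10*((0 + (-5 - 1*5))*(Z + 0)))*(-2) = (10*((0 + (-5 - 1*5))*(1 + 0)))*(-2) = (10*((0 + (-5 - 5))*1))*(-2) = (10*((0 - 10)*1))*(-2) = (10*(-10*1))*(-2) = (10*(-10))*(-2) = -100*(-2) = 200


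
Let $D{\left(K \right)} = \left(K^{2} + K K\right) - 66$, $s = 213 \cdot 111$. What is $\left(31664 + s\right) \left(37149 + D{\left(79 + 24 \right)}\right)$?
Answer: $3224453407$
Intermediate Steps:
$s = 23643$
$D{\left(K \right)} = -66 + 2 K^{2}$ ($D{\left(K \right)} = \left(K^{2} + K^{2}\right) - 66 = 2 K^{2} - 66 = -66 + 2 K^{2}$)
$\left(31664 + s\right) \left(37149 + D{\left(79 + 24 \right)}\right) = \left(31664 + 23643\right) \left(37149 - \left(66 - 2 \left(79 + 24\right)^{2}\right)\right) = 55307 \left(37149 - \left(66 - 2 \cdot 103^{2}\right)\right) = 55307 \left(37149 + \left(-66 + 2 \cdot 10609\right)\right) = 55307 \left(37149 + \left(-66 + 21218\right)\right) = 55307 \left(37149 + 21152\right) = 55307 \cdot 58301 = 3224453407$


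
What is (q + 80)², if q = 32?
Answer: 12544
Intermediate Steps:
(q + 80)² = (32 + 80)² = 112² = 12544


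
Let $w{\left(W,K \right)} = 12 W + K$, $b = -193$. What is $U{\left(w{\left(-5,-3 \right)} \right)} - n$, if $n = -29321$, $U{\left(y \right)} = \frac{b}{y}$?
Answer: $\frac{1847416}{63} \approx 29324.0$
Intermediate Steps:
$w{\left(W,K \right)} = K + 12 W$
$U{\left(y \right)} = - \frac{193}{y}$
$U{\left(w{\left(-5,-3 \right)} \right)} - n = - \frac{193}{-3 + 12 \left(-5\right)} - -29321 = - \frac{193}{-3 - 60} + 29321 = - \frac{193}{-63} + 29321 = \left(-193\right) \left(- \frac{1}{63}\right) + 29321 = \frac{193}{63} + 29321 = \frac{1847416}{63}$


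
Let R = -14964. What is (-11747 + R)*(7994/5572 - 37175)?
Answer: 395191355169/398 ≈ 9.9294e+8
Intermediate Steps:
(-11747 + R)*(7994/5572 - 37175) = (-11747 - 14964)*(7994/5572 - 37175) = -26711*(7994*(1/5572) - 37175) = -26711*(571/398 - 37175) = -26711*(-14795079/398) = 395191355169/398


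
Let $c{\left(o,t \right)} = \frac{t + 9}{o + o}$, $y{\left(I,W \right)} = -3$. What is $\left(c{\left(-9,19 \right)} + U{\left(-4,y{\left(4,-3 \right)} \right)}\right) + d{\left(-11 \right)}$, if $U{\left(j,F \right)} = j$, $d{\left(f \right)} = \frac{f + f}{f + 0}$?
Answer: $- \frac{32}{9} \approx -3.5556$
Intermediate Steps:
$d{\left(f \right)} = 2$ ($d{\left(f \right)} = \frac{2 f}{f} = 2$)
$c{\left(o,t \right)} = \frac{9 + t}{2 o}$
$\left(c{\left(-9,19 \right)} + U{\left(-4,y{\left(4,-3 \right)} \right)}\right) + d{\left(-11 \right)} = \left(\frac{9 + 19}{2 \left(-9\right)} - 4\right) + 2 = \left(\frac{1}{2} \left(- \frac{1}{9}\right) 28 - 4\right) + 2 = \left(- \frac{14}{9} - 4\right) + 2 = - \frac{50}{9} + 2 = - \frac{32}{9}$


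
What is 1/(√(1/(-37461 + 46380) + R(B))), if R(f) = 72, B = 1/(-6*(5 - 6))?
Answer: 3*√636389479/642169 ≈ 0.11785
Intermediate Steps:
B = ⅙ (B = 1/(-6*(-1)) = 1/6 = ⅙ ≈ 0.16667)
1/(√(1/(-37461 + 46380) + R(B))) = 1/(√(1/(-37461 + 46380) + 72)) = 1/(√(1/8919 + 72)) = 1/(√(642169/8919)) = 1/(√636389479/2973) = 3*√636389479/642169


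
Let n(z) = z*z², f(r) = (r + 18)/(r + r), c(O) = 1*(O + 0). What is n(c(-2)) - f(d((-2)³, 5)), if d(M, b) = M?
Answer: -59/8 ≈ -7.3750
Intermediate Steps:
c(O) = O (c(O) = 1*O = O)
f(r) = (18 + r)/(2*r) (f(r) = (18 + r)/((2*r)) = (18 + r)*(1/(2*r)) = (18 + r)/(2*r))
n(z) = z³
n(c(-2)) - f(d((-2)³, 5)) = (-2)³ - (18 + (-2)³)/(2*((-2)³)) = -8 - (18 - 8)/(2*(-8)) = -8 - (-1)*10/(2*8) = -8 - 1*(-5/8) = -8 + 5/8 = -59/8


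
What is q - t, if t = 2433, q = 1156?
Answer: -1277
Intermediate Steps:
q - t = 1156 - 1*2433 = 1156 - 2433 = -1277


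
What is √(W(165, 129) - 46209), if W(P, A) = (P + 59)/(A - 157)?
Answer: I*√46217 ≈ 214.98*I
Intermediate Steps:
W(P, A) = (59 + P)/(-157 + A)
√(W(165, 129) - 46209) = √((59 + 165)/(-157 + 129) - 46209) = √(224/(-28) - 46209) = √(-1/28*224 - 46209) = √(-8 - 46209) = √(-46217) = I*√46217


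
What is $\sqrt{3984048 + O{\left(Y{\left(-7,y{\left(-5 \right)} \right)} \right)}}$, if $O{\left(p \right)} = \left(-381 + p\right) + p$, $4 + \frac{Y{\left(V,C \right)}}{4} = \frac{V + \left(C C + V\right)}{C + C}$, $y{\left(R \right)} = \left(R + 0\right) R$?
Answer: $\frac{\sqrt{99593319}}{5} \approx 1995.9$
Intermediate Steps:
$y{\left(R \right)} = R^{2}$ ($y{\left(R \right)} = R R = R^{2}$)
$Y{\left(V,C \right)} = -16 + \frac{2 \left(C^{2} + 2 V\right)}{C}$ ($Y{\left(V,C \right)} = -16 + 4 \frac{V + \left(C C + V\right)}{C + C} = -16 + 4 \frac{V + \left(C^{2} + V\right)}{2 C} = -16 + 4 \left(V + \left(V + C^{2}\right)\right) \frac{1}{2 C} = -16 + 4 \left(C^{2} + 2 V\right) \frac{1}{2 C} = -16 + 4 \frac{C^{2} + 2 V}{2 C} = -16 + \frac{2 \left(C^{2} + 2 V\right)}{C}$)
$O{\left(p \right)} = -381 + 2 p$
$\sqrt{3984048 + O{\left(Y{\left(-7,y{\left(-5 \right)} \right)} \right)}} = \sqrt{3984048 - \left(381 - 2 \left(-16 + 2 \left(-5\right)^{2} + 4 \left(-7\right) \frac{1}{\left(-5\right)^{2}}\right)\right)} = \sqrt{3984048 - \left(381 - 2 \left(-16 + 2 \cdot 25 + 4 \left(-7\right) \frac{1}{25}\right)\right)} = \sqrt{3984048 - \left(381 - 2 \left(-16 + 50 + 4 \left(-7\right) \frac{1}{25}\right)\right)} = \sqrt{3984048 - \left(381 - 2 \left(-16 + 50 - \frac{28}{25}\right)\right)} = \sqrt{3984048 + \left(-381 + 2 \cdot \frac{822}{25}\right)} = \sqrt{3984048 + \left(-381 + \frac{1644}{25}\right)} = \sqrt{3984048 - \frac{7881}{25}} = \sqrt{\frac{99593319}{25}} = \frac{\sqrt{99593319}}{5}$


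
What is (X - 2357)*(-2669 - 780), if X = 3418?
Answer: -3659389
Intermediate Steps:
(X - 2357)*(-2669 - 780) = (3418 - 2357)*(-2669 - 780) = 1061*(-3449) = -3659389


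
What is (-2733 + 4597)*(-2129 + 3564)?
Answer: 2674840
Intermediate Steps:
(-2733 + 4597)*(-2129 + 3564) = 1864*1435 = 2674840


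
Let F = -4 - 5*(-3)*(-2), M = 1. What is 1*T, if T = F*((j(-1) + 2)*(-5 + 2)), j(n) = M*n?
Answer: 102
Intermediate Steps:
j(n) = n (j(n) = 1*n = n)
F = -34 (F = -4 + 15*(-2) = -4 - 30 = -34)
T = 102 (T = -34*(-1 + 2)*(-5 + 2) = -34*(-3) = 102)
1*T = 1*102 = 102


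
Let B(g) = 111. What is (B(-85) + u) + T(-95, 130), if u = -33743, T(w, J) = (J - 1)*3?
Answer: -33245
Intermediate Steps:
T(w, J) = -3 + 3*J (T(w, J) = (-1 + J)*3 = -3 + 3*J)
(B(-85) + u) + T(-95, 130) = (111 - 33743) + (-3 + 3*130) = -33632 + (-3 + 390) = -33632 + 387 = -33245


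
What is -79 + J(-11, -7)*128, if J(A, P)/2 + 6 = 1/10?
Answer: -7947/5 ≈ -1589.4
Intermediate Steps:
J(A, P) = -59/5 (J(A, P) = -12 + 2/10 = -12 + 2*(1/10) = -12 + 1/5 = -59/5)
-79 + J(-11, -7)*128 = -79 - 59/5*128 = -79 - 7552/5 = -7947/5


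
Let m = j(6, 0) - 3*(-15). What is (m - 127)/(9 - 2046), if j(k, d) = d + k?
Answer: 76/2037 ≈ 0.037310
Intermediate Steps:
m = 51 (m = (0 + 6) - 3*(-15) = 6 + 45 = 51)
(m - 127)/(9 - 2046) = (51 - 127)/(9 - 2046) = -76/(-2037) = -76*(-1/2037) = 76/2037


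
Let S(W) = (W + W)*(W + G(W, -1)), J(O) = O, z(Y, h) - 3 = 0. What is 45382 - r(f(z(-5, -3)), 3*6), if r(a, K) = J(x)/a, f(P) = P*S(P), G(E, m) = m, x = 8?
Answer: 408436/9 ≈ 45382.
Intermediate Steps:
z(Y, h) = 3 (z(Y, h) = 3 + 0 = 3)
S(W) = 2*W*(-1 + W) (S(W) = (W + W)*(W - 1) = (2*W)*(-1 + W) = 2*W*(-1 + W))
f(P) = 2*P**2*(-1 + P) (f(P) = P*(2*P*(-1 + P)) = 2*P**2*(-1 + P))
r(a, K) = 8/a
45382 - r(f(z(-5, -3)), 3*6) = 45382 - 8/(2*3**2*(-1 + 3)) = 45382 - 8/(2*9*2) = 45382 - 8/36 = 45382 - 1*2/9 = 45382 - 2/9 = 408436/9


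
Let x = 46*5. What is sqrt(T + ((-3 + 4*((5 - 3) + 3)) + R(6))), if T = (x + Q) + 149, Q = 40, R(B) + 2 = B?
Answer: 2*sqrt(110) ≈ 20.976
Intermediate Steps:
R(B) = -2 + B
x = 230
T = 419 (T = (230 + 40) + 149 = 270 + 149 = 419)
sqrt(T + ((-3 + 4*((5 - 3) + 3)) + R(6))) = sqrt(419 + ((-3 + 4*((5 - 3) + 3)) + (-2 + 6))) = sqrt(419 + ((-3 + 4*(2 + 3)) + 4)) = sqrt(419 + ((-3 + 4*5) + 4)) = sqrt(419 + ((-3 + 20) + 4)) = sqrt(419 + (17 + 4)) = sqrt(419 + 21) = sqrt(440) = 2*sqrt(110)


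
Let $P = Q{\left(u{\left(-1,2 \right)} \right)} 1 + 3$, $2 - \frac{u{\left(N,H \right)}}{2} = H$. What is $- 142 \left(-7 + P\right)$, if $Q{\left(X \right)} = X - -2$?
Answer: $284$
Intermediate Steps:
$u{\left(N,H \right)} = 4 - 2 H$
$Q{\left(X \right)} = 2 + X$ ($Q{\left(X \right)} = X + 2 = 2 + X$)
$P = 5$ ($P = \left(2 + \left(4 - 4\right)\right) 1 + 3 = \left(2 + 0\right) 1 + 3 = 2 \cdot 1 + 3 = 2 + 3 = 5$)
$- 142 \left(-7 + P\right) = - 142 \left(-7 + 5\right) = \left(-142\right) \left(-2\right) = 284$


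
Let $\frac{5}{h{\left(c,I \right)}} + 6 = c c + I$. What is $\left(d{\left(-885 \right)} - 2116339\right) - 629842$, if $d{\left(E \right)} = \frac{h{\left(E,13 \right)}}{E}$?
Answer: $- \frac{380708740147585}{138632064} \approx -2.7462 \cdot 10^{6}$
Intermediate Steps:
$h{\left(c,I \right)} = \frac{5}{-6 + I + c^{2}}$ ($h{\left(c,I \right)} = \frac{5}{-6 + \left(c c + I\right)} = \frac{5}{-6 + \left(c^{2} + I\right)} = \frac{5}{-6 + \left(I + c^{2}\right)} = \frac{5}{-6 + I + c^{2}}$)
$d{\left(E \right)} = \frac{5}{E \left(7 + E^{2}\right)}$ ($d{\left(E \right)} = \frac{5 \frac{1}{-6 + 13 + E^{2}}}{E} = \frac{5 \frac{1}{7 + E^{2}}}{E} = \frac{5}{E \left(7 + E^{2}\right)}$)
$\left(d{\left(-885 \right)} - 2116339\right) - 629842 = \left(\frac{5}{\left(-885\right) \left(7 + \left(-885\right)^{2}\right)} - 2116339\right) - 629842 = \left(5 \left(- \frac{1}{885}\right) \frac{1}{7 + 783225} - 2116339\right) - 629842 = \left(5 \left(- \frac{1}{885}\right) \frac{1}{783232} - 2116339\right) - 629842 = \left(- \frac{1}{138632064} - 2116339\right) - 629842 = - \frac{293392443693697}{138632064} - 629842 = - \frac{380708740147585}{138632064}$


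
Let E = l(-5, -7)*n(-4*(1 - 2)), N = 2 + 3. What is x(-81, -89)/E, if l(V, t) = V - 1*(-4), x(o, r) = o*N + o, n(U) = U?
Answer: 243/2 ≈ 121.50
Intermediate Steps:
N = 5
x(o, r) = 6*o (x(o, r) = o*5 + o = 5*o + o = 6*o)
l(V, t) = 4 + V (l(V, t) = V + 4 = 4 + V)
E = -4 (E = (4 - 5)*(-4*(1 - 2)) = -(-4)*(-1) = -1*4 = -4)
x(-81, -89)/E = (6*(-81))/(-4) = -486*(-1/4) = 243/2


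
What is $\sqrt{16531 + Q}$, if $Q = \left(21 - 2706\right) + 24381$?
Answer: $\sqrt{38227} \approx 195.52$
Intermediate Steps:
$Q = 21696$ ($Q = \left(21 - 2706\right) + 24381 = -2685 + 24381 = 21696$)
$\sqrt{16531 + Q} = \sqrt{16531 + 21696} = \sqrt{38227}$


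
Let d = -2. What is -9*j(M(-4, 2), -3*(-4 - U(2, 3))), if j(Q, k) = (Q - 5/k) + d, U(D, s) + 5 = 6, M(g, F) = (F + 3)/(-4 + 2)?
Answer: 87/2 ≈ 43.500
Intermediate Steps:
M(g, F) = -3/2 - F/2 (M(g, F) = (3 + F)/(-2) = (3 + F)*(-½) = -3/2 - F/2)
U(D, s) = 1 (U(D, s) = -5 + 6 = 1)
j(Q, k) = -2 + Q - 5/k (j(Q, k) = (Q - 5/k) - 2 = -2 + Q - 5/k)
-9*j(M(-4, 2), -3*(-4 - U(2, 3))) = -9*(-2 + (-3/2 - ½*2) - 5*(-1/(3*(-4 - 1*1)))) = -9*(-2 + (-3/2 - 1) - 5*(-1/(3*(-4 - 1)))) = -9*(-2 - 5/2 - 5/((-3*(-5)))) = -9*(-2 - 5/2 - 5/15) = -9*(-2 - 5/2 - 5*1/15) = -9*(-2 - 5/2 - ⅓) = -9*(-29/6) = 87/2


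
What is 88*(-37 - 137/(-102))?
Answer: -160028/51 ≈ -3137.8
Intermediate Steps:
88*(-37 - 137/(-102)) = 88*(-37 - 137*(-1/102)) = 88*(-37 + 137/102) = 88*(-3637/102) = -160028/51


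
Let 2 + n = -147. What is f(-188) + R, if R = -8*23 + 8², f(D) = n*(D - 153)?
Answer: 50689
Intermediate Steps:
n = -149 (n = -2 - 147 = -149)
f(D) = 22797 - 149*D (f(D) = -149*(D - 153) = -149*(-153 + D) = 22797 - 149*D)
R = -120 (R = -184 + 64 = -120)
f(-188) + R = (22797 - 149*(-188)) - 120 = (22797 + 28012) - 120 = 50809 - 120 = 50689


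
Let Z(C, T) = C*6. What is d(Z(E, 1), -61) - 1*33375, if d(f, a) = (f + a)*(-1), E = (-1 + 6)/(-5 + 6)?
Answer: -33344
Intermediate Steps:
E = 5 (E = 5/1 = 5*1 = 5)
Z(C, T) = 6*C
d(f, a) = -a - f (d(f, a) = (a + f)*(-1) = -a - f)
d(Z(E, 1), -61) - 1*33375 = (-1*(-61) - 6*5) - 1*33375 = (61 - 1*30) - 33375 = (61 - 30) - 33375 = 31 - 33375 = -33344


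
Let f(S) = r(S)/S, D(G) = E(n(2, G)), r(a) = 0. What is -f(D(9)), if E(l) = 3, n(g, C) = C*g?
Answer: 0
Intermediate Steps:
D(G) = 3
f(S) = 0 (f(S) = 0/S = 0)
-f(D(9)) = -1*0 = 0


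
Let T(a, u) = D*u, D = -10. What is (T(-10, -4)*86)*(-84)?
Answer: -288960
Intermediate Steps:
T(a, u) = -10*u
(T(-10, -4)*86)*(-84) = (-10*(-4)*86)*(-84) = (40*86)*(-84) = 3440*(-84) = -288960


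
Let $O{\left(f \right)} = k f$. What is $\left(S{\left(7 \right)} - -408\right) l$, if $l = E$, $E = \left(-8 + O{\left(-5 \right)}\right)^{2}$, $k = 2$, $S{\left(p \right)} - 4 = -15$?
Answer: $128628$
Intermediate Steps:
$S{\left(p \right)} = -11$ ($S{\left(p \right)} = 4 - 15 = -11$)
$O{\left(f \right)} = 2 f$
$E = 324$ ($E = \left(-8 + 2 \left(-5\right)\right)^{2} = \left(-8 - 10\right)^{2} = \left(-18\right)^{2} = 324$)
$l = 324$
$\left(S{\left(7 \right)} - -408\right) l = \left(-11 - -408\right) 324 = \left(-11 + 408\right) 324 = 397 \cdot 324 = 128628$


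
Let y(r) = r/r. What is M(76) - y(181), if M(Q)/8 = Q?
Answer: 607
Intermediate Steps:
y(r) = 1
M(Q) = 8*Q
M(76) - y(181) = 8*76 - 1*1 = 608 - 1 = 607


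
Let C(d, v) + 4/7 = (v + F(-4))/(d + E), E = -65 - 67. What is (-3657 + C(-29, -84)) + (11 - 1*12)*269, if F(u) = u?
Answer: -632090/161 ≈ -3926.0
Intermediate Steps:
E = -132
C(d, v) = -4/7 + (-4 + v)/(-132 + d) (C(d, v) = -4/7 + (v - 4)/(d - 132) = -4/7 + (-4 + v)/(-132 + d))
(-3657 + C(-29, -84)) + (11 - 1*12)*269 = (-3657 + (500 - 4*(-29) + 7*(-84))/(7*(-132 - 29))) + (11 - 1*12)*269 = (-3657 + (⅐)*(500 + 116 - 588)/(-161)) + (11 - 12)*269 = (-3657 + (⅐)*(-1/161)*28) - 1*269 = (-3657 - 4/161) - 269 = -588781/161 - 269 = -632090/161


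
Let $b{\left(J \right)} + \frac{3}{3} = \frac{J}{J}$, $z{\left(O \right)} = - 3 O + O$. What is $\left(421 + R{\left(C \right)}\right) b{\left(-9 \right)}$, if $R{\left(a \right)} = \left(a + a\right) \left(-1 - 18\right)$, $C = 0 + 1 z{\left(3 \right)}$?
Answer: $0$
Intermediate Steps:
$z{\left(O \right)} = - 2 O$
$b{\left(J \right)} = 0$ ($b{\left(J \right)} = -1 + \frac{J}{J} = -1 + 1 = 0$)
$C = -6$ ($C = 0 + 1 \left(\left(-2\right) 3\right) = 0 + 1 \left(-6\right) = 0 - 6 = -6$)
$R{\left(a \right)} = - 38 a$ ($R{\left(a \right)} = 2 a \left(-19\right) = - 38 a$)
$\left(421 + R{\left(C \right)}\right) b{\left(-9 \right)} = \left(421 - -228\right) 0 = \left(421 + 228\right) 0 = 649 \cdot 0 = 0$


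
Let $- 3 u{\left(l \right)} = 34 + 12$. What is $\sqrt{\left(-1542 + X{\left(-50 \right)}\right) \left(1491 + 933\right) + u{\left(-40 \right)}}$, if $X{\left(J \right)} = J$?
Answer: $\frac{i \sqrt{34731210}}{3} \approx 1964.4 i$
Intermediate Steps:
$u{\left(l \right)} = - \frac{46}{3}$ ($u{\left(l \right)} = - \frac{34 + 12}{3} = \left(- \frac{1}{3}\right) 46 = - \frac{46}{3}$)
$\sqrt{\left(-1542 + X{\left(-50 \right)}\right) \left(1491 + 933\right) + u{\left(-40 \right)}} = \sqrt{\left(-1542 - 50\right) \left(1491 + 933\right) - \frac{46}{3}} = \sqrt{\left(-1592\right) 2424 - \frac{46}{3}} = \sqrt{-3859008 - \frac{46}{3}} = \sqrt{- \frac{11577070}{3}} = \frac{i \sqrt{34731210}}{3}$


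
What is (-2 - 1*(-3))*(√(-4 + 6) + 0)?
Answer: √2 ≈ 1.4142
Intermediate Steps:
(-2 - 1*(-3))*(√(-4 + 6) + 0) = (-2 + 3)*(√2 + 0) = 1*√2 = √2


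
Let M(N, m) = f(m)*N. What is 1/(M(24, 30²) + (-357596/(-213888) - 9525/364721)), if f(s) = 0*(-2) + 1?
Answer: 19502361312/500153043367 ≈ 0.038993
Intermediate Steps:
f(s) = 1 (f(s) = 0 + 1 = 1)
M(N, m) = N (M(N, m) = 1*N = N)
1/(M(24, 30²) + (-357596/(-213888) - 9525/364721)) = 1/(24 + (-357596/(-213888) - 9525/364721)) = 1/(24 + (-357596*(-1/213888) - 9525*1/364721)) = 1/(24 + (89399/53472 - 9525/364721)) = 1/(24 + 32096371879/19502361312) = 1/(500153043367/19502361312) = 19502361312/500153043367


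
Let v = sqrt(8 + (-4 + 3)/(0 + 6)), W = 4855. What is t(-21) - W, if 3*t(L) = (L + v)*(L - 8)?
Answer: -4652 - 29*sqrt(282)/18 ≈ -4679.1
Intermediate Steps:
v = sqrt(282)/6 (v = sqrt(8 - 1/6) = sqrt(47/6) = sqrt(282)/6 ≈ 2.7988)
t(L) = (-8 + L)*(L + sqrt(282)/6)/3 (t(L) = ((L + sqrt(282)/6)*(L - 8))/3 = ((L + sqrt(282)/6)*(-8 + L))/3 = ((-8 + L)*(L + sqrt(282)/6))/3 = (-8 + L)*(L + sqrt(282)/6)/3)
t(-21) - W = (-8/3*(-21) - 4*sqrt(282)/9 + (1/3)*(-21)**2 + (1/18)*(-21)*sqrt(282)) - 1*4855 = (56 - 4*sqrt(282)/9 + (1/3)*441 - 7*sqrt(282)/6) - 4855 = (56 - 4*sqrt(282)/9 + 147 - 7*sqrt(282)/6) - 4855 = (203 - 29*sqrt(282)/18) - 4855 = -4652 - 29*sqrt(282)/18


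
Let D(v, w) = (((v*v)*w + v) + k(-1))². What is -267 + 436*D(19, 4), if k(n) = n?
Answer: 931925317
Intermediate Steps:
D(v, w) = (-1 + v + w*v²)² (D(v, w) = (((v*v)*w + v) - 1)² = ((v²*w + v) - 1)² = ((w*v² + v) - 1)² = ((v + w*v²) - 1)² = (-1 + v + w*v²)²)
-267 + 436*D(19, 4) = -267 + 436*(-1 + 19 + 4*19²)² = -267 + 436*(-1 + 19 + 4*361)² = -267 + 436*(-1 + 19 + 1444)² = -267 + 436*1462² = -267 + 436*2137444 = -267 + 931925584 = 931925317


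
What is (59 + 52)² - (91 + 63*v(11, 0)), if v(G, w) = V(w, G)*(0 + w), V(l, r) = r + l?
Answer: 12230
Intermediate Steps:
V(l, r) = l + r
v(G, w) = w*(G + w) (v(G, w) = (w + G)*(0 + w) = (G + w)*w = w*(G + w))
(59 + 52)² - (91 + 63*v(11, 0)) = (59 + 52)² - (91 + 63*(0*(11 + 0))) = 111² - (91 + 63*(0*11)) = 12321 - (91 + 63*0) = 12321 - (91 + 0) = 12321 - 1*91 = 12321 - 91 = 12230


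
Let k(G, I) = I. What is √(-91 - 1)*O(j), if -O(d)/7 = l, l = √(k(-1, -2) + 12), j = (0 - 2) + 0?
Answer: -14*I*√230 ≈ -212.32*I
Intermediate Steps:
j = -2 (j = -2 + 0 = -2)
l = √10 (l = √(-2 + 12) = √10 ≈ 3.1623)
O(d) = -7*√10
√(-91 - 1)*O(j) = √(-91 - 1)*(-7*√10) = √(-92)*(-7*√10) = (2*I*√23)*(-7*√10) = -14*I*√230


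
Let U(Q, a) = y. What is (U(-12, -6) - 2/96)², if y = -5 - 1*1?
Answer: 83521/2304 ≈ 36.250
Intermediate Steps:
y = -6 (y = -5 - 1 = -6)
U(Q, a) = -6
(U(-12, -6) - 2/96)² = (-6 - 2/96)² = (-6 - 2*1/96)² = (-6 - 1/48)² = (-289/48)² = 83521/2304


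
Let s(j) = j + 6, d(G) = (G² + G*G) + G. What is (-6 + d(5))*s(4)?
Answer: 490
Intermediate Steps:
d(G) = G + 2*G² (d(G) = (G² + G²) + G = 2*G² + G = G + 2*G²)
s(j) = 6 + j
(-6 + d(5))*s(4) = (-6 + 5*(1 + 2*5))*(6 + 4) = (-6 + 5*(1 + 10))*10 = (-6 + 5*11)*10 = (-6 + 55)*10 = 49*10 = 490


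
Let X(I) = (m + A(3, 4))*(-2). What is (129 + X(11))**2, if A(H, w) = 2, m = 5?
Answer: 13225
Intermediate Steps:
X(I) = -14 (X(I) = (5 + 2)*(-2) = 7*(-2) = -14)
(129 + X(11))**2 = (129 - 14)**2 = 115**2 = 13225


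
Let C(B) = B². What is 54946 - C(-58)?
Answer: 51582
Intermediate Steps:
54946 - C(-58) = 54946 - 1*(-58)² = 54946 - 1*3364 = 54946 - 3364 = 51582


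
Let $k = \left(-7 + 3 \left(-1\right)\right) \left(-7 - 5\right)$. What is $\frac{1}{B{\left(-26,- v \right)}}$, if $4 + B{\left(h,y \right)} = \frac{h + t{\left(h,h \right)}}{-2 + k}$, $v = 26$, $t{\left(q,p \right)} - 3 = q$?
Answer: $- \frac{118}{521} \approx -0.22649$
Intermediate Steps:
$t{\left(q,p \right)} = 3 + q$
$k = 120$ ($k = \left(-7 - 3\right) \left(-12\right) = \left(-10\right) \left(-12\right) = 120$)
$B{\left(h,y \right)} = - \frac{469}{118} + \frac{h}{59}$ ($B{\left(h,y \right)} = -4 + \frac{h + \left(3 + h\right)}{-2 + 120} = -4 + \frac{3 + 2 h}{118} = -4 + \left(3 + 2 h\right) \frac{1}{118} = -4 + \left(\frac{3}{118} + \frac{h}{59}\right) = - \frac{469}{118} + \frac{h}{59}$)
$\frac{1}{B{\left(-26,- v \right)}} = \frac{1}{- \frac{469}{118} + \frac{1}{59} \left(-26\right)} = \frac{1}{- \frac{469}{118} - \frac{26}{59}} = \frac{1}{- \frac{521}{118}} = - \frac{118}{521}$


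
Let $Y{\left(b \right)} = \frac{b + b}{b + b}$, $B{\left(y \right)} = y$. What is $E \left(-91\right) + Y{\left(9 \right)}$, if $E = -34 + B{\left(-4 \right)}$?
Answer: $3459$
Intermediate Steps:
$Y{\left(b \right)} = 1$ ($Y{\left(b \right)} = \frac{2 b}{2 b} = 2 b \frac{1}{2 b} = 1$)
$E = -38$ ($E = -34 - 4 = -38$)
$E \left(-91\right) + Y{\left(9 \right)} = \left(-38\right) \left(-91\right) + 1 = 3458 + 1 = 3459$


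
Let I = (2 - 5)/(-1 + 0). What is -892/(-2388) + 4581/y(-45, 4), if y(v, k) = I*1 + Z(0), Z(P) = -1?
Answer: 2735303/1194 ≈ 2290.9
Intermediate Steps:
I = 3 (I = -3/(-1) = -3*(-1) = 3)
y(v, k) = 2 (y(v, k) = 3*1 - 1 = 3 - 1 = 2)
-892/(-2388) + 4581/y(-45, 4) = -892/(-2388) + 4581/2 = -892*(-1/2388) + 4581*(1/2) = 223/597 + 4581/2 = 2735303/1194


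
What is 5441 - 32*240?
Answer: -2239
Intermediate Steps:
5441 - 32*240 = 5441 - 1*7680 = 5441 - 7680 = -2239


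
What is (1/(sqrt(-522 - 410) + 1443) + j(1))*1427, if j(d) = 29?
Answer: 86210338484/2083181 - 2854*I*sqrt(233)/2083181 ≈ 41384.0 - 0.020912*I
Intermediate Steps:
(1/(sqrt(-522 - 410) + 1443) + j(1))*1427 = (1/(sqrt(-522 - 410) + 1443) + 29)*1427 = (1/(sqrt(-932) + 1443) + 29)*1427 = (1/(2*I*sqrt(233) + 1443) + 29)*1427 = (1/(1443 + 2*I*sqrt(233)) + 29)*1427 = (29 + 1/(1443 + 2*I*sqrt(233)))*1427 = 41383 + 1427/(1443 + 2*I*sqrt(233))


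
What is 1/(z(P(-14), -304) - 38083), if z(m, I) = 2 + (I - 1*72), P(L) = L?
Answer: -1/38457 ≈ -2.6003e-5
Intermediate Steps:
z(m, I) = -70 + I (z(m, I) = 2 + (I - 72) = 2 + (-72 + I) = -70 + I)
1/(z(P(-14), -304) - 38083) = 1/((-70 - 304) - 38083) = 1/(-374 - 38083) = 1/(-38457) = -1/38457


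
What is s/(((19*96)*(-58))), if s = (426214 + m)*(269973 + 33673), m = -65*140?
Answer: -10554583137/8816 ≈ -1.1972e+6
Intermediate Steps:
m = -9100
s = 126654997644 (s = (426214 - 9100)*(269973 + 33673) = 417114*303646 = 126654997644)
s/(((19*96)*(-58))) = 126654997644/(((19*96)*(-58))) = 126654997644/((1824*(-58))) = 126654997644/(-105792) = 126654997644*(-1/105792) = -10554583137/8816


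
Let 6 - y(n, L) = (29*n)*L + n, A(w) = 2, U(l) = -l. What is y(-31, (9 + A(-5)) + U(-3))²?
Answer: 159340129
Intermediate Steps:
y(n, L) = 6 - n - 29*L*n (y(n, L) = 6 - ((29*n)*L + n) = 6 - (29*L*n + n) = 6 - (n + 29*L*n) = 6 + (-n - 29*L*n) = 6 - n - 29*L*n)
y(-31, (9 + A(-5)) + U(-3))² = (6 - 1*(-31) - 29*((9 + 2) - 1*(-3))*(-31))² = (6 + 31 - 29*(11 + 3)*(-31))² = (6 + 31 - 29*14*(-31))² = (6 + 31 + 12586)² = 12623² = 159340129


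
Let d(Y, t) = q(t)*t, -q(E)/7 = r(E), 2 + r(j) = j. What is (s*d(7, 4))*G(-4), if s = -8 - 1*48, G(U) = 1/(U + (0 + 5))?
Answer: 3136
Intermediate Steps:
r(j) = -2 + j
q(E) = 14 - 7*E (q(E) = -7*(-2 + E) = 14 - 7*E)
d(Y, t) = t*(14 - 7*t) (d(Y, t) = (14 - 7*t)*t = t*(14 - 7*t))
G(U) = 1/(5 + U) (G(U) = 1/(U + 5) = 1/(5 + U))
s = -56 (s = -8 - 48 = -56)
(s*d(7, 4))*G(-4) = (-392*4*(2 - 1*4))/(5 - 4) = -392*4*(2 - 4)/1 = -392*4*(-2)*1 = -56*(-56)*1 = 3136*1 = 3136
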